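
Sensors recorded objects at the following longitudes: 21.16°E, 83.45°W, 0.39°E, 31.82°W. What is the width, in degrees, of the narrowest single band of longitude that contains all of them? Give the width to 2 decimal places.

104.61°

Sort the longitudes: -83.45°, -31.82°, +0.39°, +21.16°.
Eastward gaps between consecutive values (wrapping around): 51.63°, 32.21°, 20.77°, 255.39°.
Largest gap = 255.39° ⇒ minimal covering band is its complement: 360° − 255.39° = 104.61°.
Band runs from -83.45° eastward to +21.16°.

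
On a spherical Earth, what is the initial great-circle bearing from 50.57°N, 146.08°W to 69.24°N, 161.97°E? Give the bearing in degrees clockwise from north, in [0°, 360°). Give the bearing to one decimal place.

Δλ = 161.97 − -146.08 = 308.05°; wrapped into (−180°, 180°]: -51.95°.
θ = atan2( sin Δλ · cos φ₂ , cos φ₁ · sin φ₂ − sin φ₁ · cos φ₂ · cos Δλ )
  = atan2(-0.27912, 0.42515) = -33.286° → normalised to [0°, 360°): 326.714°.

326.7°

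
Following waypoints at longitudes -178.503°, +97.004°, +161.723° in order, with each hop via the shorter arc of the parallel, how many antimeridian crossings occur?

Leg 1: -178.503° → +97.004°, shortest Δλ = -84.493° (west) — crosses 180°.
Leg 2: +97.004° → +161.723°, shortest Δλ = 64.719° (east) — does not cross 180°.
Total crossings: 1.

1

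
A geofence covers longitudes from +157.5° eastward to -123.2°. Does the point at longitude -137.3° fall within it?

Band width going east from +157.5° to -123.2°: ((-123.2 − 157.5) mod 360) = 79.3°.
Offset of -137.3° east of the west edge: ((-137.3 − 157.5) mod 360) = 65.2°.
65.2° ≤ 79.3° ⇒ inside.

Yes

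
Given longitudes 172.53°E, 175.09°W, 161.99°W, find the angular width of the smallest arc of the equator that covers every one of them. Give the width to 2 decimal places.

25.48°

Sort the longitudes: -175.09°, -161.99°, +172.53°.
Eastward gaps between consecutive values (wrapping around): 13.10°, 334.52°, 12.38°.
Largest gap = 334.52° ⇒ minimal covering band is its complement: 360° − 334.52° = 25.48°.
Band runs from +172.53° eastward to -161.99°, crossing the antimeridian.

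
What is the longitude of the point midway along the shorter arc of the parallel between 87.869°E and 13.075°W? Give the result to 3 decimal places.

Signed shortest Δλ from +87.869° to -13.075° is -100.944°.
Midpoint longitude = +87.869° + (-100.944°)/2 = +87.869° − 50.472° = +37.397°.

37.397°E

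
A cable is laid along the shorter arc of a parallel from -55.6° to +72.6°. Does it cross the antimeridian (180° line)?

No

Signed shortest Δλ = ((72.6 − -55.6 + 180) mod 360) − 180 = 128.2°.
Going east by 128.2° from -55.6° reaches +72.6° without touching 180°.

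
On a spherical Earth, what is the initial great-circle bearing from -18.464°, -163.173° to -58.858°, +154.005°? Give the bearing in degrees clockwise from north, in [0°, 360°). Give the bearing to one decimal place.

206.9°

Δλ = 154.005 − -163.173 = 317.178°; wrapped into (−180°, 180°]: -42.822°.
θ = atan2( sin Δλ · cos φ₂ , cos φ₁ · sin φ₂ − sin φ₁ · cos φ₂ · cos Δλ )
  = atan2(-0.35153, -0.69170) = -153.060° → normalised to [0°, 360°): 206.940°.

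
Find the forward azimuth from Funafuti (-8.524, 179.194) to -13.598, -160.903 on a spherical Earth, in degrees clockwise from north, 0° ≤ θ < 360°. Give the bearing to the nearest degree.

106°

Δλ = -160.903 − 179.194 = -340.097°; wrapped into (−180°, 180°]: 19.903°.
θ = atan2( sin Δλ · cos φ₂ , cos φ₁ · sin φ₂ − sin φ₁ · cos φ₂ · cos Δλ )
  = atan2(0.33089, -0.09705) = 106.346° → normalised to [0°, 360°): 106.346°.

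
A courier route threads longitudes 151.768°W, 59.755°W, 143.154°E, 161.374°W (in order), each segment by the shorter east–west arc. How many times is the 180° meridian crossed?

2

Leg 1: -151.768° → -59.755°, shortest Δλ = 92.013° (east) — does not cross 180°.
Leg 2: -59.755° → +143.154°, shortest Δλ = -157.091° (west) — crosses 180°.
Leg 3: +143.154° → -161.374°, shortest Δλ = 55.472° (east) — crosses 180°.
Total crossings: 2.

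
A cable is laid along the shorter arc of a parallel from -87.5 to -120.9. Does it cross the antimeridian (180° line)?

No

Signed shortest Δλ = ((-120.9 − -87.5 + 180) mod 360) − 180 = -33.4°.
Going west by 33.4° from -87.5° reaches -120.9° without touching 180°.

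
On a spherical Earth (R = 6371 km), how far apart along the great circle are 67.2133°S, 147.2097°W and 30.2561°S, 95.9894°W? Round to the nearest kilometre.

Δλ = -95.9894 − -147.2097 = 51.2203°.
Δφ = -30.2561 − -67.2133 = 36.9572°.
a = sin²(Δφ/2) + cos φ₁ · cos φ₂ · sin²(Δλ/2) = 0.162963.
c = 2·atan2(√a, √(1−a)) = 0.83108 rad → d = 6371·c ≈ 5294.84 km.

5295 km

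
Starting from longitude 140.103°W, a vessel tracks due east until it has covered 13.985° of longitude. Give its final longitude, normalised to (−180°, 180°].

Start at -140.103°; shift +13.985° → -126.118°.
-126.118° already lies in (−180°, 180°].

126.118°W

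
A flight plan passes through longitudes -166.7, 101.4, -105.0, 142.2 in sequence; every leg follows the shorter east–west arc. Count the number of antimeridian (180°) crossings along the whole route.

Leg 1: -166.7° → +101.4°, shortest Δλ = -91.9° (west) — crosses 180°.
Leg 2: +101.4° → -105.0°, shortest Δλ = 153.6° (east) — crosses 180°.
Leg 3: -105.0° → +142.2°, shortest Δλ = -112.8° (west) — crosses 180°.
Total crossings: 3.

3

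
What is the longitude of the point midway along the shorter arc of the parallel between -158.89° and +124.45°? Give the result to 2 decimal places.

Signed shortest Δλ from -158.89° to +124.45° is -76.66°.
Midpoint longitude = -158.89° + (-76.66°)/2 = -158.89° − 38.33° = -197.22°.
Normalise into (−180°, 180°]: +162.78°.
(The naïve average (-158.89 + +124.45)/2 = -17.22° is on the wrong side of the globe.)

+162.78°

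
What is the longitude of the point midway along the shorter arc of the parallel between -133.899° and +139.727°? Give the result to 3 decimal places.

Signed shortest Δλ from -133.899° to +139.727° is -86.374°.
Midpoint longitude = -133.899° + (-86.374°)/2 = -133.899° − 43.187° = -177.086°.
(The naïve average (-133.899 + +139.727)/2 = 2.914° is on the wrong side of the globe.)

-177.086°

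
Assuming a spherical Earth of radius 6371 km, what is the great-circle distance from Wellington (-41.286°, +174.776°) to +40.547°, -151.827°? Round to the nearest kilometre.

9703 km

Δλ = -151.827 − 174.776 = -326.603°; wrapped into (−180°, 180°]: 33.397°.
Δφ = 40.547 − -41.286 = 81.833°.
a = sin²(Δφ/2) + cos φ₁ · cos φ₂ · sin²(Δλ/2) = 0.476112.
c = 2·atan2(√a, √(1−a)) = 1.52300 rad → d = 6371·c ≈ 9703.05 km.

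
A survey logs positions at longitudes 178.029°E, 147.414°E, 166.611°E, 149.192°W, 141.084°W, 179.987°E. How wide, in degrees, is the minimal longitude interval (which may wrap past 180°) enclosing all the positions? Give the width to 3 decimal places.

Sort the longitudes: -149.192°, -141.084°, +147.414°, +166.611°, +178.029°, +179.987°.
Eastward gaps between consecutive values (wrapping around): 8.108°, 288.498°, 19.197°, 11.418°, 1.958°, 30.821°.
Largest gap = 288.498° ⇒ minimal covering band is its complement: 360° − 288.498° = 71.502°.
Band runs from +147.414° eastward to -141.084°, crossing the antimeridian.

71.502°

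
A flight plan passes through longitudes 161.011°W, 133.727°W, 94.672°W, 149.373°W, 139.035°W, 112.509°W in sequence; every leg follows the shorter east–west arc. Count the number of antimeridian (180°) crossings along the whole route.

Leg 1: -161.011° → -133.727°, shortest Δλ = 27.284° (east) — does not cross 180°.
Leg 2: -133.727° → -94.672°, shortest Δλ = 39.055° (east) — does not cross 180°.
Leg 3: -94.672° → -149.373°, shortest Δλ = -54.701° (west) — does not cross 180°.
Leg 4: -149.373° → -139.035°, shortest Δλ = 10.338° (east) — does not cross 180°.
Leg 5: -139.035° → -112.509°, shortest Δλ = 26.526° (east) — does not cross 180°.
Total crossings: 0.

0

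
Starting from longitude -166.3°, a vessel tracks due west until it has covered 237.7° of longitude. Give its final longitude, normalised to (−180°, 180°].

-44.0°

Start at -166.3°; shift −237.7° → -404.0°.
-404.0° lies outside (−180°, 180°]; add 360° → -44.0°.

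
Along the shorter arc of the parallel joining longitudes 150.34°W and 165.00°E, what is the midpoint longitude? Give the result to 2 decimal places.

Signed shortest Δλ from -150.34° to +165.00° is -44.66°.
Midpoint longitude = -150.34° + (-44.66°)/2 = -150.34° − 22.33° = -172.67°.
(The naïve average (-150.34 + +165.00)/2 = 7.33° is on the wrong side of the globe.)

172.67°W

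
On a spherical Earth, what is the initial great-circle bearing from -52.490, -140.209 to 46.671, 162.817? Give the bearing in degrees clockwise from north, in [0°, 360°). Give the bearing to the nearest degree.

Δλ = 162.817 − -140.209 = 303.026°; wrapped into (−180°, 180°]: -56.974°.
θ = atan2( sin Δλ · cos φ₂ , cos φ₁ · sin φ₂ − sin φ₁ · cos φ₂ · cos Δλ )
  = atan2(-0.57531, 0.73959) = -37.879° → normalised to [0°, 360°): 322.121°.

322°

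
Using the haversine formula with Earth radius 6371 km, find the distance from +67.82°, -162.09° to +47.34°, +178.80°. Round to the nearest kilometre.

2522 km

Δλ = 178.80 − -162.09 = 340.89°; wrapped into (−180°, 180°]: -19.11°.
Δφ = 47.34 − 67.82 = -20.48°.
a = sin²(Δφ/2) + cos φ₁ · cos φ₂ · sin²(Δλ/2) = 0.038652.
c = 2·atan2(√a, √(1−a)) = 0.39578 rad → d = 6371·c ≈ 2521.51 km.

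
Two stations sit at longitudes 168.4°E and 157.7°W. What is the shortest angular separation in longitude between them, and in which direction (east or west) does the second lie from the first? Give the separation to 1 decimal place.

Raw difference: -157.7 − 168.4 = -326.1°.
Normalise into (−180°, 180°]: -326.1° + 360° = 33.9°.
Positive ⇒ the second point lies to the east; separation 33.9°.

33.9° east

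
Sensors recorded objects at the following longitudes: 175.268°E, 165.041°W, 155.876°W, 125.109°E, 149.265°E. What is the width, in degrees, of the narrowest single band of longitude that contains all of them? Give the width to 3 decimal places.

Sort the longitudes: -165.041°, -155.876°, +125.109°, +149.265°, +175.268°.
Eastward gaps between consecutive values (wrapping around): 9.165°, 280.985°, 24.156°, 26.003°, 19.691°.
Largest gap = 280.985° ⇒ minimal covering band is its complement: 360° − 280.985° = 79.015°.
Band runs from +125.109° eastward to -155.876°, crossing the antimeridian.

79.015°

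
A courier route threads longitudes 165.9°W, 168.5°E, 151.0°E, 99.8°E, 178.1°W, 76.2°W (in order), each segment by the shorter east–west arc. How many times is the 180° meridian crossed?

Leg 1: -165.9° → +168.5°, shortest Δλ = -25.6° (west) — crosses 180°.
Leg 2: +168.5° → +151.0°, shortest Δλ = -17.5° (west) — does not cross 180°.
Leg 3: +151.0° → +99.8°, shortest Δλ = -51.2° (west) — does not cross 180°.
Leg 4: +99.8° → -178.1°, shortest Δλ = 82.1° (east) — crosses 180°.
Leg 5: -178.1° → -76.2°, shortest Δλ = 101.9° (east) — does not cross 180°.
Total crossings: 2.

2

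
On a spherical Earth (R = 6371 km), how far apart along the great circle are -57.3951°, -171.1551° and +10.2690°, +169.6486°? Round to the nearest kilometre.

Δλ = 169.6486 − -171.1551 = 340.8037°; wrapped into (−180°, 180°]: -19.1963°.
Δφ = 10.2690 − -57.3951 = 67.6641°.
a = sin²(Δφ/2) + cos φ₁ · cos φ₂ · sin²(Δλ/2) = 0.324723.
c = 2·atan2(√a, √(1−a)) = 1.21263 rad → d = 6371·c ≈ 7725.68 km.

7726 km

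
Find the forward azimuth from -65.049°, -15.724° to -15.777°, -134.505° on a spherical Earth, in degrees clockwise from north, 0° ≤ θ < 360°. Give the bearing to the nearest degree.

Δλ = -134.505 − -15.724 = -118.781°.
θ = atan2( sin Δλ · cos φ₂ , cos φ₁ · sin φ₂ − sin φ₁ · cos φ₂ · cos Δλ )
  = atan2(-0.84345, -0.53478) = -122.376° → normalised to [0°, 360°): 237.624°.

238°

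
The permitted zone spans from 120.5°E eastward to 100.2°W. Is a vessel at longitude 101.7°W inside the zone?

Band width going east from +120.5° to -100.2°: ((-100.2 − 120.5) mod 360) = 139.3°.
Offset of -101.7° east of the west edge: ((-101.7 − 120.5) mod 360) = 137.8°.
137.8° ≤ 139.3° ⇒ inside.

Yes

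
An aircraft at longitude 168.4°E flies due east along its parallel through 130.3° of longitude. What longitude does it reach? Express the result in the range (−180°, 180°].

61.3°W

Start at +168.4°; shift +130.3° → +298.7°.
+298.7° lies outside (−180°, 180°]; subtract 360° → -61.3°.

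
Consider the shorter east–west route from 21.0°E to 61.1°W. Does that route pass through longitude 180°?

No

Signed shortest Δλ = ((-61.1 − 21.0 + 180) mod 360) − 180 = -82.1°.
Going west by 82.1° from +21.0° reaches -61.1° without touching 180°.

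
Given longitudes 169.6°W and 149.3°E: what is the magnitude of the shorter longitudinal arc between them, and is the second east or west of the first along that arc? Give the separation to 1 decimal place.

41.1° west

Raw difference: 149.3 − -169.6 = 318.9°.
Normalise into (−180°, 180°]: 318.9° − 360° = -41.1°.
Negative ⇒ the second point lies to the west; separation 41.1°.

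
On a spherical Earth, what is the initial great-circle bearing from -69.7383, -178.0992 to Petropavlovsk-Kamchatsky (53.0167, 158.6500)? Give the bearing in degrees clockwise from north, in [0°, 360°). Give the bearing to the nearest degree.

343°

Δλ = 158.6500 − -178.0992 = 336.7492°; wrapped into (−180°, 180°]: -23.2508°.
θ = atan2( sin Δλ · cos φ₂ , cos φ₁ · sin φ₂ − sin φ₁ · cos φ₂ · cos Δλ )
  = atan2(-0.23748, 0.79516) = -16.629° → normalised to [0°, 360°): 343.371°.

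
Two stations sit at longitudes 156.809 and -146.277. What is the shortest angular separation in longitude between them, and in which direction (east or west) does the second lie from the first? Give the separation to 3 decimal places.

56.914° east

Raw difference: -146.277 − 156.809 = -303.086°.
Normalise into (−180°, 180°]: -303.086° + 360° = 56.914°.
Positive ⇒ the second point lies to the east; separation 56.914°.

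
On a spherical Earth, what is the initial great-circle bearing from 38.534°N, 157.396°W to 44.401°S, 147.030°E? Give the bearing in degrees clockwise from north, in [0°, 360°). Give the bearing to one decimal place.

Δλ = 147.030 − -157.396 = 304.426°; wrapped into (−180°, 180°]: -55.574°.
θ = atan2( sin Δλ · cos φ₂ , cos φ₁ · sin φ₂ − sin φ₁ · cos φ₂ · cos Δλ )
  = atan2(-0.58933, -0.79894) = -143.586° → normalised to [0°, 360°): 216.414°.

216.4°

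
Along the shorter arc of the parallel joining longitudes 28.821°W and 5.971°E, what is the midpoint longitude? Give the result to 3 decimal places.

11.425°W

Signed shortest Δλ from -28.821° to +5.971° is +34.792°.
Midpoint longitude = -28.821° + (+34.792°)/2 = -28.821° + 17.396° = -11.425°.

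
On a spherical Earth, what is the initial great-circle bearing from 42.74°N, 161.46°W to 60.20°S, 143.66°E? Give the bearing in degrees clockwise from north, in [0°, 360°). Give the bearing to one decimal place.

206.1°

Δλ = 143.66 − -161.46 = 305.12°; wrapped into (−180°, 180°]: -54.88°.
θ = atan2( sin Δλ · cos φ₂ , cos φ₁ · sin φ₂ − sin φ₁ · cos φ₂ · cos Δλ )
  = atan2(-0.40650, -0.83136) = -153.943° → normalised to [0°, 360°): 206.057°.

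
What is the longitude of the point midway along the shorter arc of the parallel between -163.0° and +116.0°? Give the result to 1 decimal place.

+156.5°

Signed shortest Δλ from -163.0° to +116.0° is -81.0°.
Midpoint longitude = -163.0° + (-81.0°)/2 = -163.0° − 40.5° = -203.5°.
Normalise into (−180°, 180°]: +156.5°.
(The naïve average (-163.0 + +116.0)/2 = -23.5° is on the wrong side of the globe.)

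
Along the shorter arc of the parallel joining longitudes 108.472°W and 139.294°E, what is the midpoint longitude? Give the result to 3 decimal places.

164.589°W

Signed shortest Δλ from -108.472° to +139.294° is -112.234°.
Midpoint longitude = -108.472° + (-112.234°)/2 = -108.472° − 56.117° = -164.589°.
(The naïve average (-108.472 + +139.294)/2 = 15.411° is on the wrong side of the globe.)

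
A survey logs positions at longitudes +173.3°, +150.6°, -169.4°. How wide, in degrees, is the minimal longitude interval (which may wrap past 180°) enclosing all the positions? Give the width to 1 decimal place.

Sort the longitudes: -169.4°, +150.6°, +173.3°.
Eastward gaps between consecutive values (wrapping around): 320.0°, 22.7°, 17.3°.
Largest gap = 320.0° ⇒ minimal covering band is its complement: 360° − 320.0° = 40.0°.
Band runs from +150.6° eastward to -169.4°, crossing the antimeridian.

40.0°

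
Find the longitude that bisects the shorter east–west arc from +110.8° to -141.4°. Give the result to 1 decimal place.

Signed shortest Δλ from +110.8° to -141.4° is +107.8°.
Midpoint longitude = +110.8° + (+107.8°)/2 = +110.8° + 53.9° = +164.7°.
(The naïve average (+110.8 + -141.4)/2 = -15.3° is on the wrong side of the globe.)

+164.7°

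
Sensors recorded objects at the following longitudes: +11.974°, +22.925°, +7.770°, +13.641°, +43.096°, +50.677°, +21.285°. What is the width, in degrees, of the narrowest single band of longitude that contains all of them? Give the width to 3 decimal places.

Sort the longitudes: +7.770°, +11.974°, +13.641°, +21.285°, +22.925°, +43.096°, +50.677°.
Eastward gaps between consecutive values (wrapping around): 4.204°, 1.667°, 7.644°, 1.640°, 20.171°, 7.581°, 317.093°.
Largest gap = 317.093° ⇒ minimal covering band is its complement: 360° − 317.093° = 42.907°.
Band runs from +7.770° eastward to +50.677°.

42.907°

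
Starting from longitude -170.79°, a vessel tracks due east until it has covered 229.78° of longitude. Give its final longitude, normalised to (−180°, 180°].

+58.99°

Start at -170.79°; shift +229.78° → +58.99°.
+58.99° already lies in (−180°, 180°].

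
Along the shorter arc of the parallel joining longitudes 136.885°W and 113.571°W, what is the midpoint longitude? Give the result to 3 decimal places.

125.228°W

Signed shortest Δλ from -136.885° to -113.571° is +23.314°.
Midpoint longitude = -136.885° + (+23.314°)/2 = -136.885° + 11.657° = -125.228°.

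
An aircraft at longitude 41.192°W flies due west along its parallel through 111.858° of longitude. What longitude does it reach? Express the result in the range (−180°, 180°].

Start at -41.192°; shift −111.858° → -153.050°.
-153.050° already lies in (−180°, 180°].

153.050°W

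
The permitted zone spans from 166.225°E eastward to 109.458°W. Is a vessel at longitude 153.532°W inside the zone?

Yes

Band width going east from +166.225° to -109.458°: ((-109.458 − 166.225) mod 360) = 84.317°.
Offset of -153.532° east of the west edge: ((-153.532 − 166.225) mod 360) = 40.243°.
40.243° ≤ 84.317° ⇒ inside.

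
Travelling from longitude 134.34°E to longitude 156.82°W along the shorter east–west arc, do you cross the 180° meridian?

Yes

Naïve |-156.82 − 134.34| = 291.16° > 180°, so the shorter arc goes the other way round — across 180°.
Signed shortest Δλ = ((-156.82 − 134.34 + 180) mod 360) − 180 = 68.84°.
Going east by 68.84° from +134.34° passes through 180° before reaching -156.82°.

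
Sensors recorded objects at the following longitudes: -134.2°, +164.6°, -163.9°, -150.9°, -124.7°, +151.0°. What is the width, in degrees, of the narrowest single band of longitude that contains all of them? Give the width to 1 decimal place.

84.3°

Sort the longitudes: -163.9°, -150.9°, -134.2°, -124.7°, +151.0°, +164.6°.
Eastward gaps between consecutive values (wrapping around): 13.0°, 16.7°, 9.5°, 275.7°, 13.6°, 31.5°.
Largest gap = 275.7° ⇒ minimal covering band is its complement: 360° − 275.7° = 84.3°.
Band runs from +151.0° eastward to -124.7°, crossing the antimeridian.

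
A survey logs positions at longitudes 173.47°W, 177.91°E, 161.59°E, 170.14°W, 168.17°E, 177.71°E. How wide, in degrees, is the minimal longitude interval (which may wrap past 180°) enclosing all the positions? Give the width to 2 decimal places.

Sort the longitudes: -173.47°, -170.14°, +161.59°, +168.17°, +177.71°, +177.91°.
Eastward gaps between consecutive values (wrapping around): 3.33°, 331.73°, 6.58°, 9.54°, 0.20°, 8.62°.
Largest gap = 331.73° ⇒ minimal covering band is its complement: 360° − 331.73° = 28.27°.
Band runs from +161.59° eastward to -170.14°, crossing the antimeridian.

28.27°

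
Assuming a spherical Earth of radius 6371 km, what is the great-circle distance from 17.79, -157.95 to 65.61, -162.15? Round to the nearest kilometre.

Δλ = -162.15 − -157.95 = -4.20°.
Δφ = 65.61 − 17.79 = 47.82°.
a = sin²(Δφ/2) + cos φ₁ · cos φ₂ · sin²(Δλ/2) = 0.164797.
c = 2·atan2(√a, √(1−a)) = 0.83604 rad → d = 6371·c ≈ 5326.41 km.

5326 km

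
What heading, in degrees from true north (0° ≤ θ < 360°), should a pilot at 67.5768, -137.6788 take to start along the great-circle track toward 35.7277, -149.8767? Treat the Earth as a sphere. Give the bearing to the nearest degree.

Δλ = -149.8767 − -137.6788 = -12.1979°.
θ = atan2( sin Δλ · cos φ₂ , cos φ₁ · sin φ₂ − sin φ₁ · cos φ₂ · cos Δλ )
  = atan2(-0.17152, -0.51074) = -161.436° → normalised to [0°, 360°): 198.564°.

199°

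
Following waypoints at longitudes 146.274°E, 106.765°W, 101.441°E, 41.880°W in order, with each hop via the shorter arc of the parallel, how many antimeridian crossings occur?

Leg 1: +146.274° → -106.765°, shortest Δλ = 106.961° (east) — crosses 180°.
Leg 2: -106.765° → +101.441°, shortest Δλ = -151.794° (west) — crosses 180°.
Leg 3: +101.441° → -41.880°, shortest Δλ = -143.321° (west) — does not cross 180°.
Total crossings: 2.

2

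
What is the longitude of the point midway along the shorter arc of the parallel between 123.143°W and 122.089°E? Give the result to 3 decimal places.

179.473°E

Signed shortest Δλ from -123.143° to +122.089° is -114.768°.
Midpoint longitude = -123.143° + (-114.768°)/2 = -123.143° − 57.384° = -180.527°.
Normalise into (−180°, 180°]: +179.473°.
(The naïve average (-123.143 + +122.089)/2 = -0.527° is on the wrong side of the globe.)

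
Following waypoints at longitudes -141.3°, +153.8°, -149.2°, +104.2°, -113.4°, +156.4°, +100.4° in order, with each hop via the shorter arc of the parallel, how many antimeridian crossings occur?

5

Leg 1: -141.3° → +153.8°, shortest Δλ = -64.9° (west) — crosses 180°.
Leg 2: +153.8° → -149.2°, shortest Δλ = 57.0° (east) — crosses 180°.
Leg 3: -149.2° → +104.2°, shortest Δλ = -106.6° (west) — crosses 180°.
Leg 4: +104.2° → -113.4°, shortest Δλ = 142.4° (east) — crosses 180°.
Leg 5: -113.4° → +156.4°, shortest Δλ = -90.2° (west) — crosses 180°.
Leg 6: +156.4° → +100.4°, shortest Δλ = -56.0° (west) — does not cross 180°.
Total crossings: 5.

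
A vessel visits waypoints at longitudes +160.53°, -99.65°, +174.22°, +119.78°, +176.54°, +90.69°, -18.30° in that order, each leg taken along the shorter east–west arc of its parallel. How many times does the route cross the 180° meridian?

2

Leg 1: +160.53° → -99.65°, shortest Δλ = 99.82° (east) — crosses 180°.
Leg 2: -99.65° → +174.22°, shortest Δλ = -86.13° (west) — crosses 180°.
Leg 3: +174.22° → +119.78°, shortest Δλ = -54.44° (west) — does not cross 180°.
Leg 4: +119.78° → +176.54°, shortest Δλ = 56.76° (east) — does not cross 180°.
Leg 5: +176.54° → +90.69°, shortest Δλ = -85.85° (west) — does not cross 180°.
Leg 6: +90.69° → -18.30°, shortest Δλ = -108.99° (west) — does not cross 180°.
Total crossings: 2.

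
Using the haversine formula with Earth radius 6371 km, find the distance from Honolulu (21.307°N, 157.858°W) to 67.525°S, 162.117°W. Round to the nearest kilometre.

Δλ = -162.117 − -157.858 = -4.259°.
Δφ = -67.525 − 21.307 = -88.832°.
a = sin²(Δφ/2) + cos φ₁ · cos φ₂ · sin²(Δλ/2) = 0.490300.
c = 2·atan2(√a, √(1−a)) = 1.55139 rad → d = 6371·c ≈ 9883.93 km.

9884 km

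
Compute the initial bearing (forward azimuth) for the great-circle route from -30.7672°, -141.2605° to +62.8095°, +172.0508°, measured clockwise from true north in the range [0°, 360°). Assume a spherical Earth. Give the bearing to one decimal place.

Δλ = 172.0508 − -141.2605 = 313.3113°; wrapped into (−180°, 180°]: -46.6887°.
θ = atan2( sin Δλ · cos φ₂ , cos φ₁ · sin φ₂ − sin φ₁ · cos φ₂ · cos Δλ )
  = atan2(-0.33249, 0.92464) = -19.778° → normalised to [0°, 360°): 340.222°.

340.2°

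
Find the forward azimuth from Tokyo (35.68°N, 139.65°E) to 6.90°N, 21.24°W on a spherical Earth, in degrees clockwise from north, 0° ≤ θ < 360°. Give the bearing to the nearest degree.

Δλ = -21.24 − 139.65 = -160.89°.
θ = atan2( sin Δλ · cos φ₂ , cos φ₁ · sin φ₂ − sin φ₁ · cos φ₂ · cos Δλ )
  = atan2(-0.32501, 0.64471) = -26.754° → normalised to [0°, 360°): 333.246°.

333°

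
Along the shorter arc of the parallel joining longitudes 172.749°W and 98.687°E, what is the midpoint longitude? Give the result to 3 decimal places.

142.969°E

Signed shortest Δλ from -172.749° to +98.687° is -88.564°.
Midpoint longitude = -172.749° + (-88.564°)/2 = -172.749° − 44.282° = -217.031°.
Normalise into (−180°, 180°]: +142.969°.
(The naïve average (-172.749 + +98.687)/2 = -37.031° is on the wrong side of the globe.)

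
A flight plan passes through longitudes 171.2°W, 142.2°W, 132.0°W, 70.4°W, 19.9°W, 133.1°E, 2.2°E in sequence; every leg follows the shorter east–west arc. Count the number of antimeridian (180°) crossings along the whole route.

Leg 1: -171.2° → -142.2°, shortest Δλ = 29.0° (east) — does not cross 180°.
Leg 2: -142.2° → -132.0°, shortest Δλ = 10.2° (east) — does not cross 180°.
Leg 3: -132.0° → -70.4°, shortest Δλ = 61.6° (east) — does not cross 180°.
Leg 4: -70.4° → -19.9°, shortest Δλ = 50.5° (east) — does not cross 180°.
Leg 5: -19.9° → +133.1°, shortest Δλ = 153.0° (east) — does not cross 180°.
Leg 6: +133.1° → +2.2°, shortest Δλ = -130.9° (west) — does not cross 180°.
Total crossings: 0.

0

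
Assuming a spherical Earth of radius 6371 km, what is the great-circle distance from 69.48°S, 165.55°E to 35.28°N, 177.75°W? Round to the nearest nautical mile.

6333 nmi

Δλ = -177.75 − 165.55 = -343.30°; wrapped into (−180°, 180°]: 16.70°.
Δφ = 35.28 − -69.48 = 104.76°.
a = sin²(Δφ/2) + cos φ₁ · cos φ₂ · sin²(Δλ/2) = 0.633420.
c = 2·atan2(√a, √(1−a)) = 1.84091 rad → d = 6371·c ≈ 11728.43 km ≈ 6332.85 nmi.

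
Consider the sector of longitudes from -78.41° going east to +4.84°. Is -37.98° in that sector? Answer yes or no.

Band width going east from -78.41° to +4.84°: ((4.84 − -78.41) mod 360) = 83.25°.
Offset of -37.98° east of the west edge: ((-37.98 − -78.41) mod 360) = 40.43°.
40.43° ≤ 83.25° ⇒ inside.

Yes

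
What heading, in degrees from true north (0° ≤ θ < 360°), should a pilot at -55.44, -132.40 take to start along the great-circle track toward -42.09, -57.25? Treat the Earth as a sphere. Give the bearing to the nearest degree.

107°

Δλ = -57.25 − -132.40 = 75.15°.
θ = atan2( sin Δλ · cos φ₂ , cos φ₁ · sin φ₂ − sin φ₁ · cos φ₂ · cos Δλ )
  = atan2(0.71731, -0.22361) = 107.314° → normalised to [0°, 360°): 107.314°.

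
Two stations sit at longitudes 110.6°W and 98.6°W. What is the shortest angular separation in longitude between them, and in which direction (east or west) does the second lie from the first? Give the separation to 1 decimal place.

12.0° east

Raw difference: -98.6 − -110.6 = 12.0°.
Normalise into (−180°, 180°]: 12.0° stays 12.0°.
Positive ⇒ the second point lies to the east; separation 12.0°.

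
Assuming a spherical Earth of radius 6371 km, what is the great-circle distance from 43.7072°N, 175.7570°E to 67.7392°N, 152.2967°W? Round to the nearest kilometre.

Δλ = -152.2967 − 175.7570 = -328.0537°; wrapped into (−180°, 180°]: 31.9463°.
Δφ = 67.7392 − 43.7072 = 24.0320°.
a = sin²(Δφ/2) + cos φ₁ · cos φ₂ · sin²(Δλ/2) = 0.064079.
c = 2·atan2(√a, √(1−a)) = 0.51184 rad → d = 6371·c ≈ 3260.96 km.

3261 km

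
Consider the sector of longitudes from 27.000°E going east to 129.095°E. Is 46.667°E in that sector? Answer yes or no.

Yes

Band width going east from +27.000° to +129.095°: ((129.095 − 27.000) mod 360) = 102.095°.
Offset of +46.667° east of the west edge: ((46.667 − 27.000) mod 360) = 19.667°.
19.667° ≤ 102.095° ⇒ inside.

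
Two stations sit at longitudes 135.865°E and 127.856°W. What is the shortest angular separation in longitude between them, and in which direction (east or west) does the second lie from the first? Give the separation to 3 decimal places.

Raw difference: -127.856 − 135.865 = -263.721°.
Normalise into (−180°, 180°]: -263.721° + 360° = 96.279°.
Positive ⇒ the second point lies to the east; separation 96.279°.

96.279° east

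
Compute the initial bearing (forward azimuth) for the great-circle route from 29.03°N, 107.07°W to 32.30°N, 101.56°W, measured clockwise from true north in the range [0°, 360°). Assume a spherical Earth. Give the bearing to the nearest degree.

Δλ = -101.56 − -107.07 = 5.51°.
θ = atan2( sin Δλ · cos φ₂ , cos φ₁ · sin φ₂ − sin φ₁ · cos φ₂ · cos Δλ )
  = atan2(0.08116, 0.05894) = 54.014° → normalised to [0°, 360°): 54.014°.

54°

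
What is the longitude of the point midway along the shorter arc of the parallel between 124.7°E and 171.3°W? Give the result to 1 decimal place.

Signed shortest Δλ from +124.7° to -171.3° is +64.0°.
Midpoint longitude = +124.7° + (+64.0°)/2 = +124.7° + 32.0° = +156.7°.
(The naïve average (+124.7 + -171.3)/2 = -23.3° is on the wrong side of the globe.)

156.7°E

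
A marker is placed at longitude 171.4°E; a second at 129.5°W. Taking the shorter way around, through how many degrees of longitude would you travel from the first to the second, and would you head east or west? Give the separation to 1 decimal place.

Raw difference: -129.5 − 171.4 = -300.9°.
Normalise into (−180°, 180°]: -300.9° + 360° = 59.1°.
Positive ⇒ the second point lies to the east; separation 59.1°.

59.1° east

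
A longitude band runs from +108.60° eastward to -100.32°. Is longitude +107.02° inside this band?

Band width going east from +108.60° to -100.32°: ((-100.32 − 108.60) mod 360) = 151.08°.
Offset of +107.02° east of the west edge: ((107.02 − 108.60) mod 360) = 358.42°.
358.42° > 151.08° ⇒ outside.

No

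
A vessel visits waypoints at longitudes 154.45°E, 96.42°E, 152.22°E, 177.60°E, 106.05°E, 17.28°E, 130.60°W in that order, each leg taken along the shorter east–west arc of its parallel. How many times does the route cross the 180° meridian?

Leg 1: +154.45° → +96.42°, shortest Δλ = -58.03° (west) — does not cross 180°.
Leg 2: +96.42° → +152.22°, shortest Δλ = 55.8° (east) — does not cross 180°.
Leg 3: +152.22° → +177.60°, shortest Δλ = 25.38° (east) — does not cross 180°.
Leg 4: +177.60° → +106.05°, shortest Δλ = -71.55° (west) — does not cross 180°.
Leg 5: +106.05° → +17.28°, shortest Δλ = -88.77° (west) — does not cross 180°.
Leg 6: +17.28° → -130.60°, shortest Δλ = -147.88° (west) — does not cross 180°.
Total crossings: 0.

0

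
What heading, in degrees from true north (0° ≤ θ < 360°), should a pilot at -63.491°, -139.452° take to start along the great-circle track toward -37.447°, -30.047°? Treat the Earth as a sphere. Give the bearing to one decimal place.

Δλ = -30.047 − -139.452 = 109.405°.
θ = atan2( sin Δλ · cos φ₂ , cos φ₁ · sin φ₂ − sin φ₁ · cos φ₂ · cos Δλ )
  = atan2(0.74882, -0.50743) = 124.123° → normalised to [0°, 360°): 124.123°.

124.1°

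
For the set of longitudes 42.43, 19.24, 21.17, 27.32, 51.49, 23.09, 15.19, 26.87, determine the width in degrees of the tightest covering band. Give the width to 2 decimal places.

Sort the longitudes: +15.19°, +19.24°, +21.17°, +23.09°, +26.87°, +27.32°, +42.43°, +51.49°.
Eastward gaps between consecutive values (wrapping around): 4.05°, 1.93°, 1.92°, 3.78°, 0.45°, 15.11°, 9.06°, 323.70°.
Largest gap = 323.70° ⇒ minimal covering band is its complement: 360° − 323.70° = 36.30°.
Band runs from +15.19° eastward to +51.49°.

36.30°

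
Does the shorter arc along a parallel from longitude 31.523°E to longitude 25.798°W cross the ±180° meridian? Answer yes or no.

No

Signed shortest Δλ = ((-25.798 − 31.523 + 180) mod 360) − 180 = -57.321°.
Going west by 57.321° from +31.523° reaches -25.798° without touching 180°.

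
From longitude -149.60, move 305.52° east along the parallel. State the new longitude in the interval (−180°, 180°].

Start at -149.60°; shift +305.52° → +155.92°.
+155.92° already lies in (−180°, 180°].

+155.92°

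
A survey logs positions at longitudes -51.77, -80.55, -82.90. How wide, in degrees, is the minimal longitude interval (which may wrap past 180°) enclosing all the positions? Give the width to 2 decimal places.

31.13°

Sort the longitudes: -82.90°, -80.55°, -51.77°.
Eastward gaps between consecutive values (wrapping around): 2.35°, 28.78°, 328.87°.
Largest gap = 328.87° ⇒ minimal covering band is its complement: 360° − 328.87° = 31.13°.
Band runs from -82.90° eastward to -51.77°.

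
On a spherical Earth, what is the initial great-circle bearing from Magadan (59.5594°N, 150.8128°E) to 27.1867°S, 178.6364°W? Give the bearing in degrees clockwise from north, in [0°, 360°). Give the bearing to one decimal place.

Δλ = -178.6364 − 150.8128 = -329.4492°; wrapped into (−180°, 180°]: 30.5508°.
θ = atan2( sin Δλ · cos φ₂ , cos φ₁ · sin φ₂ − sin φ₁ · cos φ₂ · cos Δλ )
  = atan2(0.45215, -0.89193) = 153.118° → normalised to [0°, 360°): 153.118°.

153.1°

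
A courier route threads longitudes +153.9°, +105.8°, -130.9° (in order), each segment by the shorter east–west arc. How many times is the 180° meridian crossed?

Leg 1: +153.9° → +105.8°, shortest Δλ = -48.1° (west) — does not cross 180°.
Leg 2: +105.8° → -130.9°, shortest Δλ = 123.3° (east) — crosses 180°.
Total crossings: 1.

1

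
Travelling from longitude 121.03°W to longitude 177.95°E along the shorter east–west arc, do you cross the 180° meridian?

Yes

Naïve |177.95 − -121.03| = 298.98° > 180°, so the shorter arc goes the other way round — across 180°.
Signed shortest Δλ = ((177.95 − -121.03 + 180) mod 360) − 180 = -61.02°.
Going west by 61.02° from -121.03° passes through 180° before reaching +177.95°.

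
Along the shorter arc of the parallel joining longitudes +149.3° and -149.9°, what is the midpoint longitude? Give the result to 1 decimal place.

+179.7°

Signed shortest Δλ from +149.3° to -149.9° is +60.8°.
Midpoint longitude = +149.3° + (+60.8°)/2 = +149.3° + 30.4° = +179.7°.
(The naïve average (+149.3 + -149.9)/2 = -0.3° is on the wrong side of the globe.)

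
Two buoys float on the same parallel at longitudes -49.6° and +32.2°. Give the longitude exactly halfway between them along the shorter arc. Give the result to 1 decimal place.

-8.7°

Signed shortest Δλ from -49.6° to +32.2° is +81.8°.
Midpoint longitude = -49.6° + (+81.8°)/2 = -49.6° + 40.9° = -8.7°.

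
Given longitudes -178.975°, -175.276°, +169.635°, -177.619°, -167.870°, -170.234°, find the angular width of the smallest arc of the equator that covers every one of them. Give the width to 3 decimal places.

Sort the longitudes: -178.975°, -177.619°, -175.276°, -170.234°, -167.870°, +169.635°.
Eastward gaps between consecutive values (wrapping around): 1.356°, 2.343°, 5.042°, 2.364°, 337.505°, 11.390°.
Largest gap = 337.505° ⇒ minimal covering band is its complement: 360° − 337.505° = 22.495°.
Band runs from +169.635° eastward to -167.870°, crossing the antimeridian.

22.495°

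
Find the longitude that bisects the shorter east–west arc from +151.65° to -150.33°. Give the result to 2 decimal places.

-179.34°

Signed shortest Δλ from +151.65° to -150.33° is +58.02°.
Midpoint longitude = +151.65° + (+58.02°)/2 = +151.65° + 29.01° = +180.66°.
Normalise into (−180°, 180°]: -179.34°.
(The naïve average (+151.65 + -150.33)/2 = 0.66° is on the wrong side of the globe.)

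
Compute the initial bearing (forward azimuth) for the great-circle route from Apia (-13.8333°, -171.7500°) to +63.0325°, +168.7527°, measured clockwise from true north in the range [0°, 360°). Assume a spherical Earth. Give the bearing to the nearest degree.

Δλ = 168.7527 − -171.7500 = 340.5027°; wrapped into (−180°, 180°]: -19.4973°.
θ = atan2( sin Δλ · cos φ₂ , cos φ₁ · sin φ₂ − sin φ₁ · cos φ₂ · cos Δλ )
  = atan2(-0.15136, 0.96762) = -8.890° → normalised to [0°, 360°): 351.110°.

351°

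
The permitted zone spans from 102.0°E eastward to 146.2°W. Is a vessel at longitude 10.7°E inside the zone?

Band width going east from +102.0° to -146.2°: ((-146.2 − 102.0) mod 360) = 111.8°.
Offset of +10.7° east of the west edge: ((10.7 − 102.0) mod 360) = 268.7°.
268.7° > 111.8° ⇒ outside.

No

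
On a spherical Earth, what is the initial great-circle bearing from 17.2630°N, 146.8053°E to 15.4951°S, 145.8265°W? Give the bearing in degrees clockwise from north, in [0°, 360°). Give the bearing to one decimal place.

Δλ = -145.8265 − 146.8053 = -292.6318°; wrapped into (−180°, 180°]: 67.3682°.
θ = atan2( sin Δλ · cos φ₂ , cos φ₁ · sin φ₂ − sin φ₁ · cos φ₂ · cos Δλ )
  = atan2(0.88945, -0.36517) = 112.321° → normalised to [0°, 360°): 112.321°.

112.3°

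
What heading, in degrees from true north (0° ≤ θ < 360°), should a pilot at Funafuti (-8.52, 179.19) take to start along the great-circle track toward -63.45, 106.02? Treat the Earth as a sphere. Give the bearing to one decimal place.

Δλ = 106.02 − 179.19 = -73.17°.
θ = atan2( sin Δλ · cos φ₂ , cos φ₁ · sin φ₂ − sin φ₁ · cos φ₂ · cos Δλ )
  = atan2(-0.42783, -0.86550) = -153.696° → normalised to [0°, 360°): 206.304°.

206.3°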